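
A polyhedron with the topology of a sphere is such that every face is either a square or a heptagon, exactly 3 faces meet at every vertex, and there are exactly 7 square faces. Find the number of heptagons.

2

Let x be the number of heptagons; then F = 7 + x.
Edge–face incidences: 2E = 4·7 + 7·x = 28 + 7x.
Every vertex has degree 3, so 3V = 2E.
Euler: V − E + F = 2 ⇒ (2E)/3 − E + (7 + x) = 2.
Multiply by 6: 2·(2E) − 3·(2E) + 6·(7 + x) = 12, i.e. 42 + 6x − (28 + 7x) = 12.
Collecting terms: −x + 14 = 12, so −x = −2, so x = 2.
Then 2E = 28 + 7·2 = 42, so E = 21, V = 2E/3 = 14, F = 7 + 2 = 9.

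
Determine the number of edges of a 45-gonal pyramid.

90

A pyramid on an n-gon base has one n-gon and n triangles: V = 45 + 1 = 46, E = 2·45 = 90, F = 45 + 1 = 46.
Check: V − E + F = 46 − 90 + 46 = 2.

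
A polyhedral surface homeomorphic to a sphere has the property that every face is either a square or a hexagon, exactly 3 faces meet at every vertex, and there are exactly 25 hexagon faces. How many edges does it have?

87

Let x be the number of squares; then F = 25 + x.
Edge–face incidences: 2E = 6·25 + 4·x = 150 + 4x.
Every vertex has degree 3, so 3V = 2E.
Euler: V − E + F = 2 ⇒ (2E)/3 − E + (25 + x) = 2.
Multiply by 6: 2·(2E) − 3·(2E) + 6·(25 + x) = 12, i.e. 150 + 6x − (150 + 4x) = 12.
Collecting terms: 2x = 12, so x = 6.
Then 2E = 150 + 4·6 = 174, so E = 87, V = 2E/3 = 58, F = 25 + 6 = 31.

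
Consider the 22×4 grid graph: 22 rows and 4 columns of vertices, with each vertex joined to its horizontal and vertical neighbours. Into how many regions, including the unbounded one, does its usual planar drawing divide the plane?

The grid has V = 22·4 = 88 vertices and E = 22·3 + 4·21 = 150 edges.
F = 2 − V + E = 2 − 88 + 150 = 64.

64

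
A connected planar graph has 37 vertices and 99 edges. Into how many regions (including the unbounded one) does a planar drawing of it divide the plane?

Euler's formula for a connected plane graph: V − E + F = 2, so F = 2 − 37 + 99 = 64.

64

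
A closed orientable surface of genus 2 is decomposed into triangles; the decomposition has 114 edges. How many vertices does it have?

χ = 2 − 2·2 = -2, and every face is a triangle so 3F = 2E.
F = 2E/3 = 76. Then V = -2 + E − F = -2 + 114 − 76 = 36.

36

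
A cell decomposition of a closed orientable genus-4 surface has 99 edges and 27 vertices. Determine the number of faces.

For a closed orientable surface of genus 4, χ = 2 − 2·4 = -6.
F = -6 − V + E = -6 − 27 + 99 = 66.

66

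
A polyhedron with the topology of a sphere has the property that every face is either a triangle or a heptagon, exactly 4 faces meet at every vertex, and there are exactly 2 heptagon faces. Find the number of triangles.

14

Let x be the number of triangles; then F = 2 + x.
Edge–face incidences: 2E = 7·2 + 3·x = 14 + 3x.
Every vertex has degree 4, so 4V = 2E.
Euler: V − E + F = 2 ⇒ (2E)/4 − E + (2 + x) = 2.
Multiply by 8: 2·(2E) − 4·(2E) + 8·(2 + x) = 16, i.e. 16 + 8x − 2·(14 + 3x) = 16.
Collecting terms: 2x − 12 = 16, so 2x = 28, so x = 14.
Then 2E = 14 + 3·14 = 56, so E = 28, V = 2E/4 = 14, F = 2 + 14 = 16.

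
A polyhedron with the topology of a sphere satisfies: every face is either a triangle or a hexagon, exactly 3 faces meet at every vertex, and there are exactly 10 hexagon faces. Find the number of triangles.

Let x be the number of triangles; then F = 10 + x.
Edge–face incidences: 2E = 6·10 + 3·x = 60 + 3x.
Every vertex has degree 3, so 3V = 2E.
Euler: V − E + F = 2 ⇒ (2E)/3 − E + (10 + x) = 2.
Multiply by 6: 2·(2E) − 3·(2E) + 6·(10 + x) = 12, i.e. 60 + 6x − (60 + 3x) = 12.
Collecting terms: 3x = 12, so x = 4.
Then 2E = 60 + 3·4 = 72, so E = 36, V = 2E/3 = 24, F = 10 + 4 = 14.

4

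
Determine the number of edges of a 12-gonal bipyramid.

A bipyramid over an n-gon has 2n triangular faces and n + 2 vertices: V = 12 + 2 = 14, E = 3·12 = 36, F = 2·12 = 24.

36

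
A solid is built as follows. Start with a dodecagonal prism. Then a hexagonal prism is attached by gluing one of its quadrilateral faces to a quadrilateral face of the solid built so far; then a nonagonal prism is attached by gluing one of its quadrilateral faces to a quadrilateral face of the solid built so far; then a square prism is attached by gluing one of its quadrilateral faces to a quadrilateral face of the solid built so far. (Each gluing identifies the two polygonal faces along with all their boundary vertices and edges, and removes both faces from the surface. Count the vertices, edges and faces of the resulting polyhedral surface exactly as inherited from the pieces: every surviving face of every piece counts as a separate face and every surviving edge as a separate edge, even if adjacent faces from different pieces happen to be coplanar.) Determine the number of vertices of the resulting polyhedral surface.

A dodecagonal prism: V=24, E=36, F=14.
Attach a hexagonal prism (V=12, E=18, F=8) along a 4-gon: merge 4 vertices and 4 edges, delete both glued faces → V=32, E=50, F=20.
Attach a nonagonal prism (V=18, E=27, F=11) along a 4-gon: merge 4 vertices and 4 edges, delete both glued faces → V=46, E=73, F=29.
Attach a square prism (V=8, E=12, F=6) along a 4-gon: merge 4 vertices and 4 edges, delete both glued faces → V=50, E=81, F=33.
Check: V − E + F = 50 − 81 + 33 = 2.

50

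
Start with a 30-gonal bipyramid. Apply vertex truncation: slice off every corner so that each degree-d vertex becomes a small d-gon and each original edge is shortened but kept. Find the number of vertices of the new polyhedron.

180

The base solid has V = 32, E = 90, F = 60.
Truncation replaces each original edge-end by a new vertex, so V′ = 2E = 180.
Each original edge survives, and each old vertex of degree d contributes d new edges; summing degrees gives Σd = 2E, so E′ = E + 2E = 3E = 270.
Each original face survives and each original vertex becomes one new face: F′ = F + V = 92.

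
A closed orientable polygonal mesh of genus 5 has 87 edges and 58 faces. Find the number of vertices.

For a closed orientable surface of genus 5, χ = 2 − 2·5 = -8.
V = -8 + E − F = -8 + 87 − 58 = 21.

21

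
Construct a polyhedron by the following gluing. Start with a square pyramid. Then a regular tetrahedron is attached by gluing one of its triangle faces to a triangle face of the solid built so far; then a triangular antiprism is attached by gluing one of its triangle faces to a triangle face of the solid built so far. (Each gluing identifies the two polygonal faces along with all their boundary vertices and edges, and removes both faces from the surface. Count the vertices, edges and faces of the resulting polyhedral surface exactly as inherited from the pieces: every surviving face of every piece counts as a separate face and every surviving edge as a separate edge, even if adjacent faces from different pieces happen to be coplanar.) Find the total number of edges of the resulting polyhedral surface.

A square pyramid: V=5, E=8, F=5.
Attach a regular tetrahedron (V=4, E=6, F=4) along a 3-gon: merge 3 vertices and 3 edges, delete both glued faces → V=6, E=11, F=7.
Attach a triangular antiprism (V=6, E=12, F=8) along a 3-gon: merge 3 vertices and 3 edges, delete both glued faces → V=9, E=20, F=13.
Check: V − E + F = 9 − 20 + 13 = 2.

20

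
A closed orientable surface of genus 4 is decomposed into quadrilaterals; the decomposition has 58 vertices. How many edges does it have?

χ = 2 − 2·4 = -6, and every face is a square so 4F = 2E.
V − E + F = -6 with E = 4F/2 gives 58 − (4/2 − 1)·F = -6, so F = 64 and E = 128.

128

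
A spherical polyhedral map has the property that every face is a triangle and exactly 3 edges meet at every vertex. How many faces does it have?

4

Each face has 3 edges and each edge borders two faces, so 2E = 3F.
Each vertex has degree 3, so 3V = 2E and hence V = 3F/3.
Euler: V − E + F = 2 ⇒ (3F/3) − (3F/2) + F = 2.
Multiply by 6: (6 − 9 + 6)F = 12, i.e. 3F = 12.
So F = 4, E = 3·4/2 = 6, V = 3·4/3 = 4.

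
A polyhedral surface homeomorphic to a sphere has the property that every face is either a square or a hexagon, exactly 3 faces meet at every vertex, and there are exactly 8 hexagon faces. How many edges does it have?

36

Let x be the number of squares; then F = 8 + x.
Edge–face incidences: 2E = 6·8 + 4·x = 48 + 4x.
Every vertex has degree 3, so 3V = 2E.
Euler: V − E + F = 2 ⇒ (2E)/3 − E + (8 + x) = 2.
Multiply by 6: 2·(2E) − 3·(2E) + 6·(8 + x) = 12, i.e. 48 + 6x − (48 + 4x) = 12.
Collecting terms: 2x = 12, so x = 6.
Then 2E = 48 + 4·6 = 72, so E = 36, V = 2E/3 = 24, F = 8 + 6 = 14.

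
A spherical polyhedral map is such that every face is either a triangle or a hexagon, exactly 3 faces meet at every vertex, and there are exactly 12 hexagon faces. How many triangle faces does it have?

4

Let x be the number of triangles; then F = 12 + x.
Edge–face incidences: 2E = 6·12 + 3·x = 72 + 3x.
Every vertex has degree 3, so 3V = 2E.
Euler: V − E + F = 2 ⇒ (2E)/3 − E + (12 + x) = 2.
Multiply by 6: 2·(2E) − 3·(2E) + 6·(12 + x) = 12, i.e. 72 + 6x − (72 + 3x) = 12.
Collecting terms: 3x = 12, so x = 4.
Then 2E = 72 + 3·4 = 84, so E = 42, V = 2E/3 = 28, F = 12 + 4 = 16.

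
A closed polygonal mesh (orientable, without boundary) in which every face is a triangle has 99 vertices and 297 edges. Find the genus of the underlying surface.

Every face is a triangle and each edge borders two faces, so 3F = 2·297, giving F = 198.
χ = V − E + F = 99 − 297 + 198 = 0.
For a closed orientable surface χ = 2 − 2g, so g = (2 − (0))/2 = 1.

1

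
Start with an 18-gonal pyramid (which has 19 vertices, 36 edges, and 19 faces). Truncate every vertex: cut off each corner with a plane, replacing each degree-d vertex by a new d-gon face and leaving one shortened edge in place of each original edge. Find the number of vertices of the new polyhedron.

72

Truncation replaces each original edge-end by a new vertex, so V′ = 2E = 72.
Each original edge survives, and each old vertex of degree d contributes d new edges; summing degrees gives Σd = 2E, so E′ = E + 2E = 3E = 108.
Each original face survives and each original vertex becomes one new face: F′ = F + V = 38.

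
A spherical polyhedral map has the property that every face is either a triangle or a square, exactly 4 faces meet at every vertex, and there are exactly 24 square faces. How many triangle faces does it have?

Let x be the number of triangles; then F = 24 + x.
Edge–face incidences: 2E = 4·24 + 3·x = 96 + 3x.
Every vertex has degree 4, so 4V = 2E.
Euler: V − E + F = 2 ⇒ (2E)/4 − E + (24 + x) = 2.
Multiply by 8: 2·(2E) − 4·(2E) + 8·(24 + x) = 16, i.e. 192 + 8x − 2·(96 + 3x) = 16.
Collecting terms: 2x = 16, so x = 8.
Then 2E = 96 + 3·8 = 120, so E = 60, V = 2E/4 = 30, F = 24 + 8 = 32.

8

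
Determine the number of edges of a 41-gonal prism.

123

A prism on an n-gon has two n-gon bases and n rectangular sides: V = 2·41 = 82, E = 3·41 = 123, F = 41 + 2 = 43.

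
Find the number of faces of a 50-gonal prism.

52

A prism on an n-gon has two n-gon bases and n rectangular sides: V = 2·50 = 100, E = 3·50 = 150, F = 50 + 2 = 52.
Check: V − E + F = 100 − 150 + 52 = 2.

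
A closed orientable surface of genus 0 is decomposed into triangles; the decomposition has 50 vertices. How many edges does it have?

χ = 2 − 2·0 = 2, and every face is a triangle so 3F = 2E.
V − E + F = 2 with E = 3F/2 gives 50 − (3/2 − 1)·F = 2, so F = 96 and E = 144.

144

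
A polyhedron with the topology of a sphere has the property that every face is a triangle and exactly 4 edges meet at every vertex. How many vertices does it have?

6

Each face has 3 edges and each edge borders two faces, so 2E = 3F.
Each vertex has degree 4, so 4V = 2E and hence V = 3F/4.
Euler: V − E + F = 2 ⇒ (3F/4) − (3F/2) + F = 2.
Multiply by 8: (6 − 12 + 8)F = 16, i.e. 2F = 16.
So F = 8, E = 3·8/2 = 12, V = 3·8/4 = 6.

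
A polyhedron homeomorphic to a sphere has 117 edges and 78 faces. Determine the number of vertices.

41

Here V − E + F = 2.
V = 2 + E − F = 2 + 117 − 78 = 41.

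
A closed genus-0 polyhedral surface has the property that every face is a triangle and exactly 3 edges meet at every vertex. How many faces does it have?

4

Each face has 3 edges and each edge borders two faces, so 2E = 3F.
Each vertex has degree 3, so 3V = 2E and hence V = 3F/3.
Euler: V − E + F = 2 ⇒ (3F/3) − (3F/2) + F = 2.
Multiply by 6: (6 − 9 + 6)F = 12, i.e. 3F = 12.
So F = 4, E = 3·4/2 = 6, V = 3·4/3 = 4.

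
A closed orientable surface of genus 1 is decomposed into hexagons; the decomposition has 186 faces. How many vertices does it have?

χ = 2 − 2·1 = 0, and every face is a hexagon so 6F = 2E.
E = 6·186/2 = 558. Then V = 0 + E − F = 0 + 558 − 186 = 372.

372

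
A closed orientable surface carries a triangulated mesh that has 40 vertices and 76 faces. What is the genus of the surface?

Every face is a triangle, so 2E = 3·76 = 228, giving E = 114.
χ = V − E + F = 40 − 114 + 76 = 2.
For a closed orientable surface χ = 2 − 2g, so g = (2 − (2))/2 = 0.

0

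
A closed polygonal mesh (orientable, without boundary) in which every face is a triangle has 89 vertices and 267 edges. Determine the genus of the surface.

Every face is a triangle and each edge borders two faces, so 3F = 2·267, giving F = 178.
χ = V − E + F = 89 − 267 + 178 = 0.
For a closed orientable surface χ = 2 − 2g, so g = (2 − (0))/2 = 1.

1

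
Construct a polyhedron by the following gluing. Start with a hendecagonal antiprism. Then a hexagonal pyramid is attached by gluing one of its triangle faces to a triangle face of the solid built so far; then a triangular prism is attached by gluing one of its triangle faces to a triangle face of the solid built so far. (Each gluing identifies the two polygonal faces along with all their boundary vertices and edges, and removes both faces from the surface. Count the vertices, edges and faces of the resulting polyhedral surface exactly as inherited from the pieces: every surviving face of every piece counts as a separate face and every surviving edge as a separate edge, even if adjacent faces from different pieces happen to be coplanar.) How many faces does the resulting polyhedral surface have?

A hendecagonal antiprism: V=22, E=44, F=24.
Attach a hexagonal pyramid (V=7, E=12, F=7) along a 3-gon: merge 3 vertices and 3 edges, delete both glued faces → V=26, E=53, F=29.
Attach a triangular prism (V=6, E=9, F=5) along a 3-gon: merge 3 vertices and 3 edges, delete both glued faces → V=29, E=59, F=32.
Check: V − E + F = 29 − 59 + 32 = 2.

32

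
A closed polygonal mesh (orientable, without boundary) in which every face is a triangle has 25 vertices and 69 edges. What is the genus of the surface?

0

Every face is a triangle and each edge borders two faces, so 3F = 2·69, giving F = 46.
χ = V − E + F = 25 − 69 + 46 = 2.
For a closed orientable surface χ = 2 − 2g, so g = (2 − (2))/2 = 0.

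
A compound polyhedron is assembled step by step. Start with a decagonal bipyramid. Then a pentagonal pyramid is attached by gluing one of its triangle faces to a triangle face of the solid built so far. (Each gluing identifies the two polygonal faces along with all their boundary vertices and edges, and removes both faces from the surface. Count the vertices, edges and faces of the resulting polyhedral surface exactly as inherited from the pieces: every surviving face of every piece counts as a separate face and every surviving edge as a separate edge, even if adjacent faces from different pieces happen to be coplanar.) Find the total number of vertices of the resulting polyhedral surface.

A decagonal bipyramid: V=12, E=30, F=20.
Attach a pentagonal pyramid (V=6, E=10, F=6) along a 3-gon: merge 3 vertices and 3 edges, delete both glued faces → V=15, E=37, F=24.
Check: V − E + F = 15 − 37 + 24 = 2.

15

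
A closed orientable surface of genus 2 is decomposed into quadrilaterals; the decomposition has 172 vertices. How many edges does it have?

348

χ = 2 − 2·2 = -2, and every face is a square so 4F = 2E.
V − E + F = -2 with E = 4F/2 gives 172 − (4/2 − 1)·F = -2, so F = 174 and E = 348.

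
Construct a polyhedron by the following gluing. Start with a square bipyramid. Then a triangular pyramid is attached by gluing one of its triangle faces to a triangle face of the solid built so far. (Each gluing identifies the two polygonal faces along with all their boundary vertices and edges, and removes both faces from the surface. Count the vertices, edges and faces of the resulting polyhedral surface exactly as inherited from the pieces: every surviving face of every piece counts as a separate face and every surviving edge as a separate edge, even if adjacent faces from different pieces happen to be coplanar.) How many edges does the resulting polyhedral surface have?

A square bipyramid: V=6, E=12, F=8.
Attach a triangular pyramid (V=4, E=6, F=4) along a 3-gon: merge 3 vertices and 3 edges, delete both glued faces → V=7, E=15, F=10.
Check: V − E + F = 7 − 15 + 10 = 2.

15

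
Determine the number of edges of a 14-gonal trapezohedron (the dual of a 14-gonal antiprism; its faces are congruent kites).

The n-trapezohedron (dual of the n-antiprism) has V = 2·14 + 2 = 30, E = 4·14 = 56, F = 2·14 = 28.
Check: V − E + F = 30 − 56 + 28 = 2.

56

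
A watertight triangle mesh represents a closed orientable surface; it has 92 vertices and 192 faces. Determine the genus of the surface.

3

Every face is a triangle, so 2E = 3·192 = 576, giving E = 288.
χ = V − E + F = 92 − 288 + 192 = -4.
For a closed orientable surface χ = 2 − 2g, so g = (2 − (-4))/2 = 3.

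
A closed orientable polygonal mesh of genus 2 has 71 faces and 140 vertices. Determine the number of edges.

For a closed orientable surface of genus 2, χ = 2 − 2·2 = -2.
E = V + F − (-2) = 140 + 71 − (-2) = 213.

213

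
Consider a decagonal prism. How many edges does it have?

30

A prism on an n-gon has two n-gon bases and n rectangular sides: V = 2·10 = 20, E = 3·10 = 30, F = 10 + 2 = 12.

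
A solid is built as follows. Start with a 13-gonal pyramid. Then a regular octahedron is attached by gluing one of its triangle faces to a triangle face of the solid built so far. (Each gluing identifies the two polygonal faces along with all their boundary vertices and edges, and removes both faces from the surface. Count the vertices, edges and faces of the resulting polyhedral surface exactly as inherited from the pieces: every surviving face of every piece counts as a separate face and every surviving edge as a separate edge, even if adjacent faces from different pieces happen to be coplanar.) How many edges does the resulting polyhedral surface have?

A 13-gonal pyramid: V=14, E=26, F=14.
Attach a regular octahedron (V=6, E=12, F=8) along a 3-gon: merge 3 vertices and 3 edges, delete both glued faces → V=17, E=35, F=20.
Check: V − E + F = 17 − 35 + 20 = 2.

35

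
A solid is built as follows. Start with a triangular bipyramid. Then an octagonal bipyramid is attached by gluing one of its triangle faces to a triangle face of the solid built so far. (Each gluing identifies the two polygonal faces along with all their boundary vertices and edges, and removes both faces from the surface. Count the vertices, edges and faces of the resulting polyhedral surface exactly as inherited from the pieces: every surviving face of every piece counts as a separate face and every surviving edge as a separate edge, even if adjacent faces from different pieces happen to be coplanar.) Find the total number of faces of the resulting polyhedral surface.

20

A triangular bipyramid: V=5, E=9, F=6.
Attach an octagonal bipyramid (V=10, E=24, F=16) along a 3-gon: merge 3 vertices and 3 edges, delete both glued faces → V=12, E=30, F=20.
Check: V − E + F = 12 − 30 + 20 = 2.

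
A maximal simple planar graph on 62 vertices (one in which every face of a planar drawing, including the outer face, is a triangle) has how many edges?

In a plane triangulation 3F = 2E and V − E + F = 2, so E = 3V − 6 = 3·62 − 6 = 180.

180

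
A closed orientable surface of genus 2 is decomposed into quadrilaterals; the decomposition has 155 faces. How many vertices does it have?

153

χ = 2 − 2·2 = -2, and every face is a square so 4F = 2E.
E = 4·155/2 = 310. Then V = -2 + E − F = -2 + 310 − 155 = 153.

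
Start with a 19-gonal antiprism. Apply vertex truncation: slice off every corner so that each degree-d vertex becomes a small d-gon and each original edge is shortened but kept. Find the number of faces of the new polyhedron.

The base solid has V = 38, E = 76, F = 40.
Truncation replaces each original edge-end by a new vertex, so V′ = 2E = 152.
Each original edge survives, and each old vertex of degree d contributes d new edges; summing degrees gives Σd = 2E, so E′ = E + 2E = 3E = 228.
Each original face survives and each original vertex becomes one new face: F′ = F + V = 78.

78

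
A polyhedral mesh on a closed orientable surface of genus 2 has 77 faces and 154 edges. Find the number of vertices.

For a closed orientable surface of genus 2, χ = 2 − 2·2 = -2.
V = -2 + E − F = -2 + 154 − 77 = 75.

75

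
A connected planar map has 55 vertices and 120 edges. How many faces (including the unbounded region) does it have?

Euler's formula for a connected plane graph: V − E + F = 2, so F = 2 − 55 + 120 = 67.

67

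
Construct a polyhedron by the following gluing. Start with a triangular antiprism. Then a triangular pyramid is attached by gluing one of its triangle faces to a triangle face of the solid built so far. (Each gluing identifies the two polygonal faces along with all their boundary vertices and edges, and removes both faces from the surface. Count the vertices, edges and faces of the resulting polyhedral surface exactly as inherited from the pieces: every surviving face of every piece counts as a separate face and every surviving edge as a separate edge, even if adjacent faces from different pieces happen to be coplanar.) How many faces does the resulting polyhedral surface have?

A triangular antiprism: V=6, E=12, F=8.
Attach a triangular pyramid (V=4, E=6, F=4) along a 3-gon: merge 3 vertices and 3 edges, delete both glued faces → V=7, E=15, F=10.
Check: V − E + F = 7 − 15 + 10 = 2.

10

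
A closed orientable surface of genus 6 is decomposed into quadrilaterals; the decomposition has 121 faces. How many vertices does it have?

111

χ = 2 − 2·6 = -10, and every face is a square so 4F = 2E.
E = 4·121/2 = 242. Then V = -10 + E − F = -10 + 242 − 121 = 111.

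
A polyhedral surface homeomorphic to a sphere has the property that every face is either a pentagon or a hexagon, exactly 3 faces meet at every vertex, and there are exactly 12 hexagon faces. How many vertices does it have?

44

Let x be the number of pentagons; then F = 12 + x.
Edge–face incidences: 2E = 6·12 + 5·x = 72 + 5x.
Every vertex has degree 3, so 3V = 2E.
Euler: V − E + F = 2 ⇒ (2E)/3 − E + (12 + x) = 2.
Multiply by 6: 2·(2E) − 3·(2E) + 6·(12 + x) = 12, i.e. 72 + 6x − (72 + 5x) = 12.
Collecting terms: x = 12.
Then 2E = 72 + 5·12 = 132, so E = 66, V = 2E/3 = 44, F = 12 + 12 = 24.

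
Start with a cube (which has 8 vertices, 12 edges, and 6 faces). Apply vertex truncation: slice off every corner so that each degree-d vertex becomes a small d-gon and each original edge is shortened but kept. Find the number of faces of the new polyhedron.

14

Truncation replaces each original edge-end by a new vertex, so V′ = 2E = 24.
Each original edge survives, and each old vertex of degree d contributes d new edges; summing degrees gives Σd = 2E, so E′ = E + 2E = 3E = 36.
Each original face survives and each original vertex becomes one new face: F′ = F + V = 14.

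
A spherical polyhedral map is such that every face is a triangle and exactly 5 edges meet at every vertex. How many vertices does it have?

12

Each face has 3 edges and each edge borders two faces, so 2E = 3F.
Each vertex has degree 5, so 5V = 2E and hence V = 3F/5.
Euler: V − E + F = 2 ⇒ (3F/5) − (3F/2) + F = 2.
Multiply by 10: (6 − 15 + 10)F = 20, i.e. 1F = 20.
So F = 20, E = 3·20/2 = 30, V = 3·20/5 = 12.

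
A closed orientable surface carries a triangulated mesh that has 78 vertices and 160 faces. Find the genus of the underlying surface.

2

Every face is a triangle, so 2E = 3·160 = 480, giving E = 240.
χ = V − E + F = 78 − 240 + 160 = -2.
For a closed orientable surface χ = 2 − 2g, so g = (2 − (-2))/2 = 2.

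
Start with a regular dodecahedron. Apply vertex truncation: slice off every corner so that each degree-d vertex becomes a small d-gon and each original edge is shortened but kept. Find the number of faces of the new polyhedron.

32

The base solid has V = 20, E = 30, F = 12.
Truncation replaces each original edge-end by a new vertex, so V′ = 2E = 60.
Each original edge survives, and each old vertex of degree d contributes d new edges; summing degrees gives Σd = 2E, so E′ = E + 2E = 3E = 90.
Each original face survives and each original vertex becomes one new face: F′ = F + V = 32.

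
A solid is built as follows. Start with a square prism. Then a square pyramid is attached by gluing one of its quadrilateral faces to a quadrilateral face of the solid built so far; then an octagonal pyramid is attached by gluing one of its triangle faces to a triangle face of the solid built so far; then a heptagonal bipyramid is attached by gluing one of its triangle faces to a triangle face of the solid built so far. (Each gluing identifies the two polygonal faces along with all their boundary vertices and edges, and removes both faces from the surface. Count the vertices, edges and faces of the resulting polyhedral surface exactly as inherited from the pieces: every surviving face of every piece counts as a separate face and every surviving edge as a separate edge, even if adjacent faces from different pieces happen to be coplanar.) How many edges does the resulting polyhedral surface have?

A square prism: V=8, E=12, F=6.
Attach a square pyramid (V=5, E=8, F=5) along a 4-gon: merge 4 vertices and 4 edges, delete both glued faces → V=9, E=16, F=9.
Attach an octagonal pyramid (V=9, E=16, F=9) along a 3-gon: merge 3 vertices and 3 edges, delete both glued faces → V=15, E=29, F=16.
Attach a heptagonal bipyramid (V=9, E=21, F=14) along a 3-gon: merge 3 vertices and 3 edges, delete both glued faces → V=21, E=47, F=28.
Check: V − E + F = 21 − 47 + 28 = 2.

47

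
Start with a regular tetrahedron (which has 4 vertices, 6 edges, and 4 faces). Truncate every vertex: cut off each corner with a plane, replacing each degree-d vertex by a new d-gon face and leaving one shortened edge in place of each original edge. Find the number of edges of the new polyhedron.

18

Truncation replaces each original edge-end by a new vertex, so V′ = 2E = 12.
Each original edge survives, and each old vertex of degree d contributes d new edges; summing degrees gives Σd = 2E, so E′ = E + 2E = 3E = 18.
Each original face survives and each original vertex becomes one new face: F′ = F + V = 8.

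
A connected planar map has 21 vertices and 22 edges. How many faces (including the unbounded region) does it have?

3

Euler's formula for a connected plane graph: V − E + F = 2, so F = 2 − 21 + 22 = 3.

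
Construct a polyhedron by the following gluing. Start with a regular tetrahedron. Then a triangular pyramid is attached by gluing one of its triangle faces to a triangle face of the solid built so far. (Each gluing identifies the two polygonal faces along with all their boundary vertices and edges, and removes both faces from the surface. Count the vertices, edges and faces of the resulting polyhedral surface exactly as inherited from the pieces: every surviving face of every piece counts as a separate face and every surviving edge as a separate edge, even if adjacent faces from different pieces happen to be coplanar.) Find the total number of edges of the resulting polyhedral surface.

9

A regular tetrahedron: V=4, E=6, F=4.
Attach a triangular pyramid (V=4, E=6, F=4) along a 3-gon: merge 3 vertices and 3 edges, delete both glued faces → V=5, E=9, F=6.
Check: V − E + F = 5 − 9 + 6 = 2.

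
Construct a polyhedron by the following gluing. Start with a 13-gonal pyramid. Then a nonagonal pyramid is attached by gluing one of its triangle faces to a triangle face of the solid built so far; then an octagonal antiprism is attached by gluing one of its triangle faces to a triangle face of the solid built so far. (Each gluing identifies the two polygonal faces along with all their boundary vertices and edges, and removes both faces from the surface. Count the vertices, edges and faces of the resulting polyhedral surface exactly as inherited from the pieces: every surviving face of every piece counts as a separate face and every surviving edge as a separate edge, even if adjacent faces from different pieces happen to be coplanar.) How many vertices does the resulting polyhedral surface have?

34

A 13-gonal pyramid: V=14, E=26, F=14.
Attach a nonagonal pyramid (V=10, E=18, F=10) along a 3-gon: merge 3 vertices and 3 edges, delete both glued faces → V=21, E=41, F=22.
Attach an octagonal antiprism (V=16, E=32, F=18) along a 3-gon: merge 3 vertices and 3 edges, delete both glued faces → V=34, E=70, F=38.
Check: V − E + F = 34 − 70 + 38 = 2.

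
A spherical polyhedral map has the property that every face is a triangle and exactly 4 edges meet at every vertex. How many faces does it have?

Each face has 3 edges and each edge borders two faces, so 2E = 3F.
Each vertex has degree 4, so 4V = 2E and hence V = 3F/4.
Euler: V − E + F = 2 ⇒ (3F/4) − (3F/2) + F = 2.
Multiply by 8: (6 − 12 + 8)F = 16, i.e. 2F = 16.
So F = 8, E = 3·8/2 = 12, V = 3·8/4 = 6.

8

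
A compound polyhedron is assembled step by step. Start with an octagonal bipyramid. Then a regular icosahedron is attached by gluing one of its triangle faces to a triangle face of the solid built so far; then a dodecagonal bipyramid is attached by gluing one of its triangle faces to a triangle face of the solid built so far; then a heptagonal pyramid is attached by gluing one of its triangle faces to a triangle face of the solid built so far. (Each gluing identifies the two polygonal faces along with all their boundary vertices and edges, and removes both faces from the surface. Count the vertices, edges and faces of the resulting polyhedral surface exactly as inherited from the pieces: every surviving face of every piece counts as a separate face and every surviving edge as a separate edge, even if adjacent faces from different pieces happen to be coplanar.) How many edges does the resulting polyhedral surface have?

An octagonal bipyramid: V=10, E=24, F=16.
Attach a regular icosahedron (V=12, E=30, F=20) along a 3-gon: merge 3 vertices and 3 edges, delete both glued faces → V=19, E=51, F=34.
Attach a dodecagonal bipyramid (V=14, E=36, F=24) along a 3-gon: merge 3 vertices and 3 edges, delete both glued faces → V=30, E=84, F=56.
Attach a heptagonal pyramid (V=8, E=14, F=8) along a 3-gon: merge 3 vertices and 3 edges, delete both glued faces → V=35, E=95, F=62.
Check: V − E + F = 35 − 95 + 62 = 2.

95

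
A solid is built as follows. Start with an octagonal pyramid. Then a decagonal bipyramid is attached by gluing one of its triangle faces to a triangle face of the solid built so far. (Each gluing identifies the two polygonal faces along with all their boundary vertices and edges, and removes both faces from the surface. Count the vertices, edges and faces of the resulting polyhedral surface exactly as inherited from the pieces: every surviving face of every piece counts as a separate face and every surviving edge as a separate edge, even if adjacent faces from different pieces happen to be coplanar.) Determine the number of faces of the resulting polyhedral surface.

An octagonal pyramid: V=9, E=16, F=9.
Attach a decagonal bipyramid (V=12, E=30, F=20) along a 3-gon: merge 3 vertices and 3 edges, delete both glued faces → V=18, E=43, F=27.
Check: V − E + F = 18 − 43 + 27 = 2.

27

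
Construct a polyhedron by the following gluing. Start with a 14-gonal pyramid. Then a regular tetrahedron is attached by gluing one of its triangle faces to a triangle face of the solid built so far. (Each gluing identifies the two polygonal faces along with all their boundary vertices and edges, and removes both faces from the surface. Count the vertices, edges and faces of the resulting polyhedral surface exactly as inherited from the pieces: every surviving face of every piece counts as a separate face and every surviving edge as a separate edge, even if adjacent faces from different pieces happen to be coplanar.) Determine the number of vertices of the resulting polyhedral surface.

A 14-gonal pyramid: V=15, E=28, F=15.
Attach a regular tetrahedron (V=4, E=6, F=4) along a 3-gon: merge 3 vertices and 3 edges, delete both glued faces → V=16, E=31, F=17.
Check: V − E + F = 16 − 31 + 17 = 2.

16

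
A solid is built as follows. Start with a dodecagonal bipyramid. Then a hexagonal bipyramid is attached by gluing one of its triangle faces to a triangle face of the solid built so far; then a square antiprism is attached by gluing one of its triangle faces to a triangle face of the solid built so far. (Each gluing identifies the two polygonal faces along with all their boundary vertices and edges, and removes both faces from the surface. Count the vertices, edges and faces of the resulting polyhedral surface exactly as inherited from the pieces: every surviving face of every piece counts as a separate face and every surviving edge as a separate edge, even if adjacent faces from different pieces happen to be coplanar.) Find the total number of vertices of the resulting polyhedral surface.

24

A dodecagonal bipyramid: V=14, E=36, F=24.
Attach a hexagonal bipyramid (V=8, E=18, F=12) along a 3-gon: merge 3 vertices and 3 edges, delete both glued faces → V=19, E=51, F=34.
Attach a square antiprism (V=8, E=16, F=10) along a 3-gon: merge 3 vertices and 3 edges, delete both glued faces → V=24, E=64, F=42.
Check: V − E + F = 24 − 64 + 42 = 2.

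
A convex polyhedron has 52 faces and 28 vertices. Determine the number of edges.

78

Here V − E + F = 2.
E = V + F − (2) = 28 + 52 − (2) = 78.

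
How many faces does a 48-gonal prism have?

A prism on an n-gon has two n-gon bases and n rectangular sides: V = 2·48 = 96, E = 3·48 = 144, F = 48 + 2 = 50.

50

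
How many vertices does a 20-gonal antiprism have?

40

An antiprism on an n-gon has two n-gon caps and 2n triangles: V = 2·20 = 40, E = 4·20 = 80, F = 2·20 + 2 = 42.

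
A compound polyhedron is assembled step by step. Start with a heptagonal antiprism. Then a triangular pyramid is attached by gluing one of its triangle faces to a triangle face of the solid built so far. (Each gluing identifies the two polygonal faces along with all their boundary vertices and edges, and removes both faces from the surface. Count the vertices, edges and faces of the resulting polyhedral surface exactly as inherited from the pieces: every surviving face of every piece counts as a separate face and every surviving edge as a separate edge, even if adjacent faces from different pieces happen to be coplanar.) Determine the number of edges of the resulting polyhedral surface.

A heptagonal antiprism: V=14, E=28, F=16.
Attach a triangular pyramid (V=4, E=6, F=4) along a 3-gon: merge 3 vertices and 3 edges, delete both glued faces → V=15, E=31, F=18.
Check: V − E + F = 15 − 31 + 18 = 2.

31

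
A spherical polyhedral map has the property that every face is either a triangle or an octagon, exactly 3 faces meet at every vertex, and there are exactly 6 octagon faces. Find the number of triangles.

Let x be the number of triangles; then F = 6 + x.
Edge–face incidences: 2E = 8·6 + 3·x = 48 + 3x.
Every vertex has degree 3, so 3V = 2E.
Euler: V − E + F = 2 ⇒ (2E)/3 − E + (6 + x) = 2.
Multiply by 6: 2·(2E) − 3·(2E) + 6·(6 + x) = 12, i.e. 36 + 6x − (48 + 3x) = 12.
Collecting terms: 3x − 12 = 12, so 3x = 24, so x = 8.
Then 2E = 48 + 3·8 = 72, so E = 36, V = 2E/3 = 24, F = 6 + 8 = 14.

8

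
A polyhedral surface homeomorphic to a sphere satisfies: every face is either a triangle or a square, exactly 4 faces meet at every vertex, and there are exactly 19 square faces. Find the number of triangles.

Let x be the number of triangles; then F = 19 + x.
Edge–face incidences: 2E = 4·19 + 3·x = 76 + 3x.
Every vertex has degree 4, so 4V = 2E.
Euler: V − E + F = 2 ⇒ (2E)/4 − E + (19 + x) = 2.
Multiply by 8: 2·(2E) − 4·(2E) + 8·(19 + x) = 16, i.e. 152 + 8x − 2·(76 + 3x) = 16.
Collecting terms: 2x = 16, so x = 8.
Then 2E = 76 + 3·8 = 100, so E = 50, V = 2E/4 = 25, F = 19 + 8 = 27.

8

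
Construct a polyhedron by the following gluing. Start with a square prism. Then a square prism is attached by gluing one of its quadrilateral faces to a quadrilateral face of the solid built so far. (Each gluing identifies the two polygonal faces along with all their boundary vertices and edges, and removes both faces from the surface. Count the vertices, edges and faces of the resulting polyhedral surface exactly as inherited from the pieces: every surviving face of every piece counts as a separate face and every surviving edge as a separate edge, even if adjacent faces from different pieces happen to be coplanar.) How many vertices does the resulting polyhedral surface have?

A square prism: V=8, E=12, F=6.
Attach a square prism (V=8, E=12, F=6) along a 4-gon: merge 4 vertices and 4 edges, delete both glued faces → V=12, E=20, F=10.
Check: V − E + F = 12 − 20 + 10 = 2.

12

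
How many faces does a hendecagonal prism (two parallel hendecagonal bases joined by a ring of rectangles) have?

13

A prism on an n-gon has two n-gon bases and n rectangular sides: V = 2·11 = 22, E = 3·11 = 33, F = 11 + 2 = 13.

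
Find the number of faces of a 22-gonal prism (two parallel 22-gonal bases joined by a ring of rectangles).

A prism on an n-gon has two n-gon bases and n rectangular sides: V = 2·22 = 44, E = 3·22 = 66, F = 22 + 2 = 24.
Check: V − E + F = 44 − 66 + 24 = 2.

24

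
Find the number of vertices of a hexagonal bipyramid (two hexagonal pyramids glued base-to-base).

A bipyramid over an n-gon has 2n triangular faces and n + 2 vertices: V = 6 + 2 = 8, E = 3·6 = 18, F = 2·6 = 12.

8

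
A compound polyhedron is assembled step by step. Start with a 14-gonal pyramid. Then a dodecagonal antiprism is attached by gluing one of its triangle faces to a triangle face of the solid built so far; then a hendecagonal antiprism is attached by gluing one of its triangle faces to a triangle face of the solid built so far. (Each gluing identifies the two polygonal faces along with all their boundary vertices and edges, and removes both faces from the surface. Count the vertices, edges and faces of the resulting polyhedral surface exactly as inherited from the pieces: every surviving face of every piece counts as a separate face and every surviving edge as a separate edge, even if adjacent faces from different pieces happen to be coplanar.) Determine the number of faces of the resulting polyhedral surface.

61

A 14-gonal pyramid: V=15, E=28, F=15.
Attach a dodecagonal antiprism (V=24, E=48, F=26) along a 3-gon: merge 3 vertices and 3 edges, delete both glued faces → V=36, E=73, F=39.
Attach a hendecagonal antiprism (V=22, E=44, F=24) along a 3-gon: merge 3 vertices and 3 edges, delete both glued faces → V=55, E=114, F=61.
Check: V − E + F = 55 − 114 + 61 = 2.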